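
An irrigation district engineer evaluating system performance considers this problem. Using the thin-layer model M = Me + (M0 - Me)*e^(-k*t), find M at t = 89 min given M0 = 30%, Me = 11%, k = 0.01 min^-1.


M = Me + (M0 - Me) * e^(-k*t)
  = 11 + (30 - 11) * e^(-0.01*89)
  = 11 + 19 * e^(-0.890)
  = 11 + 19 * 0.41066
  = 11 + 7.8025
  = 18.80%


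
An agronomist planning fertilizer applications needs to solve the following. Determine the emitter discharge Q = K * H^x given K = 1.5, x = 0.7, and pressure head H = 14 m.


Q = K * H^x
  = 1.5 * 14^0.7
  = 1.5 * 6.3429
  = 9.51 L/h


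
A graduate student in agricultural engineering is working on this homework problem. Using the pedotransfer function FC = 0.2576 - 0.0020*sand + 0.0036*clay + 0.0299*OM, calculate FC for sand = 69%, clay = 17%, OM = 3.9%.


FC = 0.2576 - 0.0020*69 + 0.0036*17 + 0.0299*3.9
   = 0.2576 - 0.1380 + 0.0612 + 0.1166
   = 0.2974


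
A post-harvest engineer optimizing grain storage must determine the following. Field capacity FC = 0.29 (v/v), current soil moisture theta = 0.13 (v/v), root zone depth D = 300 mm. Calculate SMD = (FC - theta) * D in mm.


SMD = (FC - theta) * D
    = (0.29 - 0.13) * 300
    = 0.160 * 300
    = 48 mm


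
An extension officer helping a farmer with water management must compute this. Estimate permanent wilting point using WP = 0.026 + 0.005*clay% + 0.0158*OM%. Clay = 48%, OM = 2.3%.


WP = 0.026 + 0.005*48 + 0.0158*2.3
   = 0.026 + 0.2400 + 0.0363
   = 0.3023


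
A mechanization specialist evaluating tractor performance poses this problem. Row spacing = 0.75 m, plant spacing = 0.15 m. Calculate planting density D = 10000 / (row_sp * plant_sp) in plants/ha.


D = 10000 / (row_sp * plant_sp)
  = 10000 / (0.75 * 0.15)
  = 10000 / 0.1125
  = 88888.89 plants/ha


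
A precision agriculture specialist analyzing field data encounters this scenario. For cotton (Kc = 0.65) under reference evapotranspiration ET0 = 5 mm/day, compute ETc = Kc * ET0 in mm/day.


ETc = Kc * ET0
    = 0.65 * 5
    = 3.25 mm/day


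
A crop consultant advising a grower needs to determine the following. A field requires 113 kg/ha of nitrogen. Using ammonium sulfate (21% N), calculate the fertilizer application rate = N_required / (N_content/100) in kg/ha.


Rate = N_required / (N_content / 100)
     = 113 / (21 / 100)
     = 113 / 0.21
     = 538.10 kg/ha


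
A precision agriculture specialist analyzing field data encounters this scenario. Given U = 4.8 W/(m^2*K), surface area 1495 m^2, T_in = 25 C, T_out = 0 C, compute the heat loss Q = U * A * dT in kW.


dT = 25 - (0) = 25 K
Q = U * A * dT
  = 4.8 * 1495 * 25
  = 179400 W = 179.40 kW


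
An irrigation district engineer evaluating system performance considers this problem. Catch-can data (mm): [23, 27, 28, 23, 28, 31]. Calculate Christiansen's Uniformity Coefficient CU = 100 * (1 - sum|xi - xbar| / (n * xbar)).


xbar = 160 / 6 = 26.667
sum|xi - xbar| = 14.667
CU = 100 * (1 - 14.667 / (6 * 26.667))
   = 100 * (1 - 0.0917)
   = 90.83%


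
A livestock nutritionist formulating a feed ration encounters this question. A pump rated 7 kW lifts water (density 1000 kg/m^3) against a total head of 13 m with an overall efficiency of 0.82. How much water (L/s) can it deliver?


Q = (P * 1000 * eta) / (rho * g * H)
  = (7 * 1000 * 0.82) / (1000 * 9.81 * 13)
  = 5740 / 127530
  = 0.04501 m^3/s = 45.01 L/s


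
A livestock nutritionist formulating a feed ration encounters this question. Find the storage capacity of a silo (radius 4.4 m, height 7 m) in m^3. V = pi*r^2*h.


V = pi * r^2 * h
  = pi * 4.4^2 * 7
  = pi * 19.36 * 7
  = 425.75 m^3


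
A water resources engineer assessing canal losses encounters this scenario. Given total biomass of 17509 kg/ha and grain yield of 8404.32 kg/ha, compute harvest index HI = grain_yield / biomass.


HI = grain_yield / biomass
   = 8404.32 / 17509
   = 0.48


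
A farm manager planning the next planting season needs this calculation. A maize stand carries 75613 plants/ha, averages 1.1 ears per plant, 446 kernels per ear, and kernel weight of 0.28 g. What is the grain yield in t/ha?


Y = density * ears * kernels * kw
  = 75613 * 1.1 * 446 * 0.28 g/ha
  = 10386806.58 g/ha
  = 10386.81 kg/ha = 10.39 t/ha


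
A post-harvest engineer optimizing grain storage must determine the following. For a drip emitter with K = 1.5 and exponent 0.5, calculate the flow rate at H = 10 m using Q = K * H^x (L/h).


Q = K * H^x
  = 1.5 * 10^0.5
  = 1.5 * 3.1623
  = 4.74 L/h


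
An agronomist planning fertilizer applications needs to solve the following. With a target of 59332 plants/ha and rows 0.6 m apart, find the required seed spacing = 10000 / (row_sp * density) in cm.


spacing = 10000 / (row_sp * density)
        = 10000 / (0.6 * 59332)
        = 10000 / 35599.20
        = 0.28091 m = 28.09 cm


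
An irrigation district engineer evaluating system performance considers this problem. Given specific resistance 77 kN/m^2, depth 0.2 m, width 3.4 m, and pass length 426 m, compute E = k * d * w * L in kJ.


E = k * d * w * L
  = 77 * 0.2 * 3.4 * 426
  = 22305.36 kJ


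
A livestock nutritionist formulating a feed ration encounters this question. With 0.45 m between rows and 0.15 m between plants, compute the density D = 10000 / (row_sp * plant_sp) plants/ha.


D = 10000 / (row_sp * plant_sp)
  = 10000 / (0.45 * 0.15)
  = 10000 / 0.0675
  = 148148.15 plants/ha


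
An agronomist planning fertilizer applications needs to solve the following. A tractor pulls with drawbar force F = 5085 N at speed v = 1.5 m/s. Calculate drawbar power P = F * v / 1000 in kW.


P = F * v / 1000
  = 5085 * 1.5 / 1000
  = 7627.50 / 1000
  = 7.63 kW


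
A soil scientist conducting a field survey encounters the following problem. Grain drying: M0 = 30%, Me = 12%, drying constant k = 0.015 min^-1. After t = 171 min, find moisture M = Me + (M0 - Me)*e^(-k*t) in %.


M = Me + (M0 - Me) * e^(-k*t)
  = 12 + (30 - 12) * e^(-0.015*171)
  = 12 + 18 * e^(-2.565)
  = 12 + 18 * 0.07692
  = 12 + 1.3845
  = 13.38%


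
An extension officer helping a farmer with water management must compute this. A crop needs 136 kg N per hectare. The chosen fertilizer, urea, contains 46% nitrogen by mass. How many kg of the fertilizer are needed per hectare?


Rate = N_required / (N_content / 100)
     = 136 / (46 / 100)
     = 136 / 0.46
     = 295.65 kg/ha


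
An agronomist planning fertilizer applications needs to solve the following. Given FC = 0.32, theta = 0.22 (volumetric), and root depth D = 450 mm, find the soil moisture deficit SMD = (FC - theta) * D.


SMD = (FC - theta) * D
    = (0.32 - 0.22) * 450
    = 0.100 * 450
    = 45 mm


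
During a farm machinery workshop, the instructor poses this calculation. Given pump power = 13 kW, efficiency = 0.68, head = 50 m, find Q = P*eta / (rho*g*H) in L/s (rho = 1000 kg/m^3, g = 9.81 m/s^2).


Q = (P * 1000 * eta) / (rho * g * H)
  = (13 * 1000 * 0.68) / (1000 * 9.81 * 50)
  = 8840 / 490500
  = 0.01802 m^3/s = 18.02 L/s


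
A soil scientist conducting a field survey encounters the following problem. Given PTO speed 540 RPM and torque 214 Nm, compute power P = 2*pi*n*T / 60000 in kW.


P = 2*pi*n*T / 60000
  = 2*pi * 540 * 214 / 60000
  = 726084.89 / 60000
  = 12.10 kW


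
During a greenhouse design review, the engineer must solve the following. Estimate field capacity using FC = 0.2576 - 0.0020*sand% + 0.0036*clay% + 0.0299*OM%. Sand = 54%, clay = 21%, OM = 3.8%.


FC = 0.2576 - 0.0020*54 + 0.0036*21 + 0.0299*3.8
   = 0.2576 - 0.1080 + 0.0756 + 0.1136
   = 0.3388


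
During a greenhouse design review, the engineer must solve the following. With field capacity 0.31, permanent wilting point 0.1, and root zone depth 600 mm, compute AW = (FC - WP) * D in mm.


AW = (FC - WP) * D
   = (0.31 - 0.1) * 600
   = 0.21 * 600
   = 126 mm


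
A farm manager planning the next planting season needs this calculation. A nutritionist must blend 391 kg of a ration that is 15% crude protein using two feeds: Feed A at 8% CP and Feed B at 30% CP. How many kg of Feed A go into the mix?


parts_A = CP_b - target = 30 - 15 = 15
parts_B = target - CP_a = 15 - 8 = 7
total_parts = 15 + 7 = 22
Feed A = 391 * 15 / 22 = 266.59 kg
Feed B = 391 * 7 / 22 = 124.41 kg

266.59 kg


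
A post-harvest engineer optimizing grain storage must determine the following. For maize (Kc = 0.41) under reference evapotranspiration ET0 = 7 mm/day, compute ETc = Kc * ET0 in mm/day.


ETc = Kc * ET0
    = 0.41 * 7
    = 2.87 mm/day


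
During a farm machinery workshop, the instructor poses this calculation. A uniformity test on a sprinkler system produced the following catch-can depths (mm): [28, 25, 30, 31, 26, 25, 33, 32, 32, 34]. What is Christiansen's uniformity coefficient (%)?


xbar = 296 / 10 = 29.600
sum|xi - xbar| = 28.800
CU = 100 * (1 - 28.800 / (10 * 29.600))
   = 100 * (1 - 0.0973)
   = 90.27%


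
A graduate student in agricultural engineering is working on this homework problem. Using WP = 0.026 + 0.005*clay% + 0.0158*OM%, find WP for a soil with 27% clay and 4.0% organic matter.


WP = 0.026 + 0.005*27 + 0.0158*4.0
   = 0.026 + 0.1350 + 0.0632
   = 0.2242


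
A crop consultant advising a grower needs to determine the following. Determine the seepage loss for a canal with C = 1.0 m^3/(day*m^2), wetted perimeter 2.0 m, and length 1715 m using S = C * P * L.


S = C * P * L
  = 1.0 * 2.0 * 1715
  = 3430 m^3/day


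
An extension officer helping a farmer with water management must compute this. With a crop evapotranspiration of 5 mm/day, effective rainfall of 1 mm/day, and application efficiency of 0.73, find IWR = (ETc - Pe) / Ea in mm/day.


IWR = (ETc - Pe) / Ea
    = (5 - 1) / 0.73
    = 4 / 0.73
    = 5.48 mm/day


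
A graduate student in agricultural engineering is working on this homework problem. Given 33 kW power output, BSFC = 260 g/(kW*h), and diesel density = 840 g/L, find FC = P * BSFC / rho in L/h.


FC = P * BSFC / rho_fuel
   = 33 * 260 / 840
   = 8580 / 840
   = 10.21 L/h


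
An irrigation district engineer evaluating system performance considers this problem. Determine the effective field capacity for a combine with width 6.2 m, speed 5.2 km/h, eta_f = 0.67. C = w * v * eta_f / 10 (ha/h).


C = w * v * eta_f / 10
  = 6.2 * 5.2 * 0.67 / 10
  = 21.60 / 10
  = 2.16 ha/h


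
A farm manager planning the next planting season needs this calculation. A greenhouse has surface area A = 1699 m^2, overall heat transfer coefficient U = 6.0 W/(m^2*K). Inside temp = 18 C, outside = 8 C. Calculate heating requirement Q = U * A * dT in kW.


dT = 18 - (8) = 10 K
Q = U * A * dT
  = 6.0 * 1699 * 10
  = 101940 W = 101.94 kW


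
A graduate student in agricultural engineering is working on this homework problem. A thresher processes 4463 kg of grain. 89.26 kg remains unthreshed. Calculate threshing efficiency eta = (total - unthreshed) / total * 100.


eta = (total - unthreshed) / total * 100
    = (4463 - 89.26) / 4463 * 100
    = 4373.74 / 4463 * 100
    = 98%


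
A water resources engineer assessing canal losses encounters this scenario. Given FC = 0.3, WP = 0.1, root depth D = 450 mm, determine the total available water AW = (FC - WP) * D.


AW = (FC - WP) * D
   = (0.3 - 0.1) * 450
   = 0.20 * 450
   = 90 mm


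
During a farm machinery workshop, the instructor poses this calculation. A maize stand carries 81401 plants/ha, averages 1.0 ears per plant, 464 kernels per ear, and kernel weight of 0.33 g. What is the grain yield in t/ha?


Y = density * ears * kernels * kw
  = 81401 * 1.0 * 464 * 0.33 g/ha
  = 12464121.12 g/ha
  = 12464.12 kg/ha = 12.46 t/ha


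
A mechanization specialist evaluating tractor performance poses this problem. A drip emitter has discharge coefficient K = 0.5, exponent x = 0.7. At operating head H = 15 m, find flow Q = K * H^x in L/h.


Q = K * H^x
  = 0.5 * 15^0.7
  = 0.5 * 6.6568
  = 3.33 L/h


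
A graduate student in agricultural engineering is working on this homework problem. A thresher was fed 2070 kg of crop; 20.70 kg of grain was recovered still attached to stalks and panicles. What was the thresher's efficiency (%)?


eta = (total - unthreshed) / total * 100
    = (2070 - 20.70) / 2070 * 100
    = 2049.30 / 2070 * 100
    = 99%


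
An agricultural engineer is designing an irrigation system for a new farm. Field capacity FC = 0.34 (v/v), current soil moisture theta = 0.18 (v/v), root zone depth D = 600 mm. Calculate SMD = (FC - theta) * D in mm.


SMD = (FC - theta) * D
    = (0.34 - 0.18) * 600
    = 0.160 * 600
    = 96 mm


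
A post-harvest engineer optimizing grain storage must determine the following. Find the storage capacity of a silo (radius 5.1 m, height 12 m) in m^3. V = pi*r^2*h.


V = pi * r^2 * h
  = pi * 5.1^2 * 12
  = pi * 26.01 * 12
  = 980.55 m^3


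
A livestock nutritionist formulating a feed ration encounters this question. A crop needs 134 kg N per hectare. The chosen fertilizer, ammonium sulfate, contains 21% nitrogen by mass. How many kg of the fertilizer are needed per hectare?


Rate = N_required / (N_content / 100)
     = 134 / (21 / 100)
     = 134 / 0.21
     = 638.10 kg/ha


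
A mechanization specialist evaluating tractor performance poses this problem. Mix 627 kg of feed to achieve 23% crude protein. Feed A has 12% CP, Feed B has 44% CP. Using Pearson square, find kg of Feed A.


parts_A = CP_b - target = 44 - 23 = 21
parts_B = target - CP_a = 23 - 12 = 11
total_parts = 21 + 11 = 32
Feed A = 627 * 21 / 32 = 411.47 kg
Feed B = 627 * 11 / 32 = 215.53 kg

411.47 kg


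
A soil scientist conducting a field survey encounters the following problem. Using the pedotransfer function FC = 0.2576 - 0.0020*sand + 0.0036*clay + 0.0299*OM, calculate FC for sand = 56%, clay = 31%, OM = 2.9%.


FC = 0.2576 - 0.0020*56 + 0.0036*31 + 0.0299*2.9
   = 0.2576 - 0.1120 + 0.1116 + 0.0867
   = 0.3439


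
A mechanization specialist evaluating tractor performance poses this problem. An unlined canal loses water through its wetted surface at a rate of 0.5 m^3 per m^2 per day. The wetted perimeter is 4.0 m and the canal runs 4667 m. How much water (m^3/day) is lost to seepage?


S = C * P * L
  = 0.5 * 4.0 * 4667
  = 9334 m^3/day


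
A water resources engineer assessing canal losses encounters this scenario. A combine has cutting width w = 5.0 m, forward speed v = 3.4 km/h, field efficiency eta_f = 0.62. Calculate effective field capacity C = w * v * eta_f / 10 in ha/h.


C = w * v * eta_f / 10
  = 5.0 * 3.4 * 0.62 / 10
  = 10.54 / 10
  = 1.05 ha/h


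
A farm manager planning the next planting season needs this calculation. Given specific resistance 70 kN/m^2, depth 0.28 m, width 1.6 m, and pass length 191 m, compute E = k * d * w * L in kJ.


E = k * d * w * L
  = 70 * 0.28 * 1.6 * 191
  = 5989.76 kJ


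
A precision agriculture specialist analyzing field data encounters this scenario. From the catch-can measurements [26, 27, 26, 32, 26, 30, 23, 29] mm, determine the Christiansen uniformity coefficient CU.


xbar = 219 / 8 = 27.375
sum|xi - xbar| = 17.750
CU = 100 * (1 - 17.750 / (8 * 27.375))
   = 100 * (1 - 0.0811)
   = 91.89%


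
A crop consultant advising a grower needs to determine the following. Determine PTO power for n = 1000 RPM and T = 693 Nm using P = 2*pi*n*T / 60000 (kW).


P = 2*pi*n*T / 60000
  = 2*pi * 1000 * 693 / 60000
  = 4354247.42 / 60000
  = 72.57 kW


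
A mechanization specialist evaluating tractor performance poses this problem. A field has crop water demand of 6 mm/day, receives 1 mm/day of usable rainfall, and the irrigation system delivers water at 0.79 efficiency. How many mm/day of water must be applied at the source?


IWR = (ETc - Pe) / Ea
    = (6 - 1) / 0.79
    = 5 / 0.79
    = 6.33 mm/day


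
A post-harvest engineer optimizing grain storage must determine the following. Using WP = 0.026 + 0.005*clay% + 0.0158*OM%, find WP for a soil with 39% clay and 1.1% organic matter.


WP = 0.026 + 0.005*39 + 0.0158*1.1
   = 0.026 + 0.1950 + 0.0174
   = 0.2384


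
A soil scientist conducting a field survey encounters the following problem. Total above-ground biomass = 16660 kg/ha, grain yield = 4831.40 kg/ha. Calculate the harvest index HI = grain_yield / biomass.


HI = grain_yield / biomass
   = 4831.40 / 16660
   = 0.29


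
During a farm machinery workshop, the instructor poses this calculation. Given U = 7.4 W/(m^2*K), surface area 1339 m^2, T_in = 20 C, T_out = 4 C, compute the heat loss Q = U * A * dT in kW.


dT = 20 - (4) = 16 K
Q = U * A * dT
  = 7.4 * 1339 * 16
  = 158537.60 W = 158.54 kW


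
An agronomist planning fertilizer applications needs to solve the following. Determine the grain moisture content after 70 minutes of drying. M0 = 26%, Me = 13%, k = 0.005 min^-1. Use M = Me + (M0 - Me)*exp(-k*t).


M = Me + (M0 - Me) * e^(-k*t)
  = 13 + (26 - 13) * e^(-0.005*70)
  = 13 + 13 * e^(-0.350)
  = 13 + 13 * 0.70469
  = 13 + 9.1609
  = 22.16%


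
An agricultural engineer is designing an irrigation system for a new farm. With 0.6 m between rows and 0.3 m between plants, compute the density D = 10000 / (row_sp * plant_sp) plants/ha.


D = 10000 / (row_sp * plant_sp)
  = 10000 / (0.6 * 0.3)
  = 10000 / 0.1800
  = 55555.56 plants/ha


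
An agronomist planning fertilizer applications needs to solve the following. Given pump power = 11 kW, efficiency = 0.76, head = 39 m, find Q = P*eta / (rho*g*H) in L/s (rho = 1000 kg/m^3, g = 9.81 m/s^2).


Q = (P * 1000 * eta) / (rho * g * H)
  = (11 * 1000 * 0.76) / (1000 * 9.81 * 39)
  = 8360 / 382590
  = 0.02185 m^3/s = 21.85 L/s


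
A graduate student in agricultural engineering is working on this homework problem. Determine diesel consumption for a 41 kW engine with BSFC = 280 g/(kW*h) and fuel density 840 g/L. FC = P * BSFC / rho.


FC = P * BSFC / rho_fuel
   = 41 * 280 / 840
   = 11480 / 840
   = 13.67 L/h


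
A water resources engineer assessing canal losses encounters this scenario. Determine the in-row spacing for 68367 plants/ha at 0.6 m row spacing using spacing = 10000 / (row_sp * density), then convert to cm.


spacing = 10000 / (row_sp * density)
        = 10000 / (0.6 * 68367)
        = 10000 / 41020.20
        = 0.24378 m = 24.38 cm


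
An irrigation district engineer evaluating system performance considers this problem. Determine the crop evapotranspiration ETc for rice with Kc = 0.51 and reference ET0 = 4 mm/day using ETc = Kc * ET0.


ETc = Kc * ET0
    = 0.51 * 4
    = 2.04 mm/day


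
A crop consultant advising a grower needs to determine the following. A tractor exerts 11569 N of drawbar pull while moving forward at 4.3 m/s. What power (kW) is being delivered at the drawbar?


P = F * v / 1000
  = 11569 * 4.3 / 1000
  = 49746.70 / 1000
  = 49.75 kW


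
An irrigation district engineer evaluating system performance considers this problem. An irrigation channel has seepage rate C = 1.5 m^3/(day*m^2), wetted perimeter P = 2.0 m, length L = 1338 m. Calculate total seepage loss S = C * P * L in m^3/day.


S = C * P * L
  = 1.5 * 2.0 * 1338
  = 4014 m^3/day


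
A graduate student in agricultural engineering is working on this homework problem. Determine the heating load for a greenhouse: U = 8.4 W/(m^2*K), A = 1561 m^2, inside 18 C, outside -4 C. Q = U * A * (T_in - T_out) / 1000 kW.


dT = 18 - (-4) = 22 K
Q = U * A * dT
  = 8.4 * 1561 * 22
  = 288472.80 W = 288.47 kW


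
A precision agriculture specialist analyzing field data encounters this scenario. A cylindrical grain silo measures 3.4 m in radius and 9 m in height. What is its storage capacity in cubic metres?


V = pi * r^2 * h
  = pi * 3.4^2 * 9
  = pi * 11.56 * 9
  = 326.85 m^3


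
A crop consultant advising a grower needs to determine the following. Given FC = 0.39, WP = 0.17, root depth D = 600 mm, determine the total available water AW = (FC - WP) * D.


AW = (FC - WP) * D
   = (0.39 - 0.17) * 600
   = 0.22 * 600
   = 132 mm


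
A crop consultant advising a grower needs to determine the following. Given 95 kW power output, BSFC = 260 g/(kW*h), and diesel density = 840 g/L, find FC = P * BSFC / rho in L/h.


FC = P * BSFC / rho_fuel
   = 95 * 260 / 840
   = 24700 / 840
   = 29.40 L/h


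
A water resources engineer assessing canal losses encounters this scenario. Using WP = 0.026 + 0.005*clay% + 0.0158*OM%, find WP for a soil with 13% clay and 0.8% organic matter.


WP = 0.026 + 0.005*13 + 0.0158*0.8
   = 0.026 + 0.0650 + 0.0126
   = 0.1036


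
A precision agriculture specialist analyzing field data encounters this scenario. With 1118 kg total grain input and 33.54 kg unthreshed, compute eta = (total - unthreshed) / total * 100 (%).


eta = (total - unthreshed) / total * 100
    = (1118 - 33.54) / 1118 * 100
    = 1084.46 / 1118 * 100
    = 97%


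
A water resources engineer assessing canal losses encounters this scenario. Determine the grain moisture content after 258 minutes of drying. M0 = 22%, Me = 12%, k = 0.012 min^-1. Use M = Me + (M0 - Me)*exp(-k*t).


M = Me + (M0 - Me) * e^(-k*t)
  = 12 + (22 - 12) * e^(-0.012*258)
  = 12 + 10 * e^(-3.096)
  = 12 + 10 * 0.04523
  = 12 + 0.4523
  = 12.45%


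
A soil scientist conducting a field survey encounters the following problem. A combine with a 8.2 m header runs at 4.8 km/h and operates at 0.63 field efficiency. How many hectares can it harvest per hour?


C = w * v * eta_f / 10
  = 8.2 * 4.8 * 0.63 / 10
  = 24.80 / 10
  = 2.48 ha/h


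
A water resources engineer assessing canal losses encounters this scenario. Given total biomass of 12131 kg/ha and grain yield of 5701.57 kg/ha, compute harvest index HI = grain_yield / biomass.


HI = grain_yield / biomass
   = 5701.57 / 12131
   = 0.47


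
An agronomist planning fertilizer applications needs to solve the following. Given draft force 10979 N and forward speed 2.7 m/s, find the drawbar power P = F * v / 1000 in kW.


P = F * v / 1000
  = 10979 * 2.7 / 1000
  = 29643.30 / 1000
  = 29.64 kW


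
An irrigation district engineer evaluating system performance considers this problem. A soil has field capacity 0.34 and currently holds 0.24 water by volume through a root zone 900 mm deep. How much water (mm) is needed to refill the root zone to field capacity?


SMD = (FC - theta) * D
    = (0.34 - 0.24) * 900
    = 0.100 * 900
    = 90 mm


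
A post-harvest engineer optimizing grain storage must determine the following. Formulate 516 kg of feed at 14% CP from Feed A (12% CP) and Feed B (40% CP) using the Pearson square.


parts_A = CP_b - target = 40 - 14 = 26
parts_B = target - CP_a = 14 - 12 = 2
total_parts = 26 + 2 = 28
Feed A = 516 * 26 / 28 = 479.14 kg
Feed B = 516 * 2 / 28 = 36.86 kg

479.14 kg


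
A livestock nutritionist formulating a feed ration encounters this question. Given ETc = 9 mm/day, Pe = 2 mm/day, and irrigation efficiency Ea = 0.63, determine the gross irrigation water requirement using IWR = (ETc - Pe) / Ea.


IWR = (ETc - Pe) / Ea
    = (9 - 2) / 0.63
    = 7 / 0.63
    = 11.11 mm/day


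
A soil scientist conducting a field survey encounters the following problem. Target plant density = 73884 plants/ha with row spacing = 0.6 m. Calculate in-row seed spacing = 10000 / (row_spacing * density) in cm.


spacing = 10000 / (row_sp * density)
        = 10000 / (0.6 * 73884)
        = 10000 / 44330.40
        = 0.22558 m = 22.56 cm


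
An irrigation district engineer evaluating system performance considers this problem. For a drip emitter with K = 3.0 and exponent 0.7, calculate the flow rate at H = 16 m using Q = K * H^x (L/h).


Q = K * H^x
  = 3.0 * 16^0.7
  = 3.0 * 6.9644
  = 20.89 L/h


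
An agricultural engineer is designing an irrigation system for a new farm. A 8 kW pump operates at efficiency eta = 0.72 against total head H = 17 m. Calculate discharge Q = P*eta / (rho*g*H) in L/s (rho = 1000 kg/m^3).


Q = (P * 1000 * eta) / (rho * g * H)
  = (8 * 1000 * 0.72) / (1000 * 9.81 * 17)
  = 5760 / 166770
  = 0.03454 m^3/s = 34.54 L/s


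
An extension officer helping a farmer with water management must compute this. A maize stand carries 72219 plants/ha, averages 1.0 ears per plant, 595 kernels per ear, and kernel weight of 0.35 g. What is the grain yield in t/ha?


Y = density * ears * kernels * kw
  = 72219 * 1.0 * 595 * 0.35 g/ha
  = 15039606.75 g/ha
  = 15039.61 kg/ha = 15.04 t/ha


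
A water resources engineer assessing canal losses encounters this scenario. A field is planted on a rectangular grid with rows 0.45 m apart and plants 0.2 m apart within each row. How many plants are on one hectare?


D = 10000 / (row_sp * plant_sp)
  = 10000 / (0.45 * 0.2)
  = 10000 / 0.0900
  = 111111.11 plants/ha


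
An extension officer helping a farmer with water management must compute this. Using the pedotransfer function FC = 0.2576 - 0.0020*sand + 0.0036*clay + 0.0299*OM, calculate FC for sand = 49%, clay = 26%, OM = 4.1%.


FC = 0.2576 - 0.0020*49 + 0.0036*26 + 0.0299*4.1
   = 0.2576 - 0.0980 + 0.0936 + 0.1226
   = 0.3758


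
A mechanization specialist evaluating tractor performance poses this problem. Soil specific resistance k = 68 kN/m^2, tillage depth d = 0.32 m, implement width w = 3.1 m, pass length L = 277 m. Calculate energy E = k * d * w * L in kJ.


E = k * d * w * L
  = 68 * 0.32 * 3.1 * 277
  = 18685.31 kJ


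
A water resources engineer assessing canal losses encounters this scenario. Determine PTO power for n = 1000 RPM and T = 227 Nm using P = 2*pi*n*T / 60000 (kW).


P = 2*pi*n*T / 60000
  = 2*pi * 1000 * 227 / 60000
  = 1426283.06 / 60000
  = 23.77 kW


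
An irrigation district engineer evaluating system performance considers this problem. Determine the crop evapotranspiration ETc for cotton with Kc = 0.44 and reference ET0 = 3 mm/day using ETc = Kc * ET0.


ETc = Kc * ET0
    = 0.44 * 3
    = 1.32 mm/day


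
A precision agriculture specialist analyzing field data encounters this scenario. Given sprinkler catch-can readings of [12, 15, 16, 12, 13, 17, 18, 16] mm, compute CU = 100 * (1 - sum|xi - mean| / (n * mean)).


xbar = 119 / 8 = 14.875
sum|xi - xbar| = 15.250
CU = 100 * (1 - 15.250 / (8 * 14.875))
   = 100 * (1 - 0.1282)
   = 87.18%


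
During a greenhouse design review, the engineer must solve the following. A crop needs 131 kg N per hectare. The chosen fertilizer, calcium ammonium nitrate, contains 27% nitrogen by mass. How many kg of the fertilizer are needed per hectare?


Rate = N_required / (N_content / 100)
     = 131 / (27 / 100)
     = 131 / 0.27
     = 485.19 kg/ha


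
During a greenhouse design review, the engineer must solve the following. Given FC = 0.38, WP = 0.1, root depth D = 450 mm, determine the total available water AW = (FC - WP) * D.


AW = (FC - WP) * D
   = (0.38 - 0.1) * 450
   = 0.28 * 450
   = 126 mm


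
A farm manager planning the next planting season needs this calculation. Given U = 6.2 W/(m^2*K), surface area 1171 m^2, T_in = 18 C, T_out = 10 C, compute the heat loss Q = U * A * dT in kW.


dT = 18 - (10) = 8 K
Q = U * A * dT
  = 6.2 * 1171 * 8
  = 58081.60 W = 58.08 kW


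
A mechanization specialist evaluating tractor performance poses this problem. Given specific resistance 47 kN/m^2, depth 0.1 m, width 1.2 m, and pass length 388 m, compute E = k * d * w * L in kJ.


E = k * d * w * L
  = 47 * 0.1 * 1.2 * 388
  = 2188.32 kJ


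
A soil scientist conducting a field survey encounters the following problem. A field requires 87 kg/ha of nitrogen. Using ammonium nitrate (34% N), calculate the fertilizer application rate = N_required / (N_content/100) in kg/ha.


Rate = N_required / (N_content / 100)
     = 87 / (34 / 100)
     = 87 / 0.34
     = 255.88 kg/ha


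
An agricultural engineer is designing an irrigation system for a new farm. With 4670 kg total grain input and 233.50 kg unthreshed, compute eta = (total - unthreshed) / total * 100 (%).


eta = (total - unthreshed) / total * 100
    = (4670 - 233.50) / 4670 * 100
    = 4436.50 / 4670 * 100
    = 95%


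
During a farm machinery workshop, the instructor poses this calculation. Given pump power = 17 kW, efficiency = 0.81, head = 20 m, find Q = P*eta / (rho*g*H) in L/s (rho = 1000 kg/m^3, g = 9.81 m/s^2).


Q = (P * 1000 * eta) / (rho * g * H)
  = (17 * 1000 * 0.81) / (1000 * 9.81 * 20)
  = 13770 / 196200
  = 0.07018 m^3/s = 70.18 L/s


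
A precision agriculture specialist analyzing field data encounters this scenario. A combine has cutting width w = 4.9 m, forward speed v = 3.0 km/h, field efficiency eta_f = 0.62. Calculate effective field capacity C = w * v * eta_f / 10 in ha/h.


C = w * v * eta_f / 10
  = 4.9 * 3.0 * 0.62 / 10
  = 9.11 / 10
  = 0.91 ha/h


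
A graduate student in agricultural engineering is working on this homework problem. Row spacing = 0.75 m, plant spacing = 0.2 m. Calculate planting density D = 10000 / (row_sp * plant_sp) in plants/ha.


D = 10000 / (row_sp * plant_sp)
  = 10000 / (0.75 * 0.2)
  = 10000 / 0.1500
  = 66666.67 plants/ha


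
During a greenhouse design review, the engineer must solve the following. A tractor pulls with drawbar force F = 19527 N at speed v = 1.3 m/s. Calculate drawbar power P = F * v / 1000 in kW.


P = F * v / 1000
  = 19527 * 1.3 / 1000
  = 25385.10 / 1000
  = 25.39 kW


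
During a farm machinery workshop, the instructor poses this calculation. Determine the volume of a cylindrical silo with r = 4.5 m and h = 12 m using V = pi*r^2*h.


V = pi * r^2 * h
  = pi * 4.5^2 * 12
  = pi * 20.25 * 12
  = 763.41 m^3


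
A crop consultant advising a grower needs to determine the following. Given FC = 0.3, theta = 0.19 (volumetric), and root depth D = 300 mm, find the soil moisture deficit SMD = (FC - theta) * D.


SMD = (FC - theta) * D
    = (0.3 - 0.19) * 300
    = 0.110 * 300
    = 33 mm


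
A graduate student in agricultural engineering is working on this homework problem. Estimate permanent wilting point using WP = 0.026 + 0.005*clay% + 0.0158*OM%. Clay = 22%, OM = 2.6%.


WP = 0.026 + 0.005*22 + 0.0158*2.6
   = 0.026 + 0.1100 + 0.0411
   = 0.1771


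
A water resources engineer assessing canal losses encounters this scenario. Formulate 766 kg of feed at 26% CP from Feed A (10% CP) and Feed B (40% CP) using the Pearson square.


parts_A = CP_b - target = 40 - 26 = 14
parts_B = target - CP_a = 26 - 10 = 16
total_parts = 14 + 16 = 30
Feed A = 766 * 14 / 30 = 357.47 kg
Feed B = 766 * 16 / 30 = 408.53 kg

357.47 kg


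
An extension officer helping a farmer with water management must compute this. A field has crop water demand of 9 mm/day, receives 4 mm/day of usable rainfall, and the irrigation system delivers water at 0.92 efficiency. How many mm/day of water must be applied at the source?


IWR = (ETc - Pe) / Ea
    = (9 - 4) / 0.92
    = 5 / 0.92
    = 5.43 mm/day


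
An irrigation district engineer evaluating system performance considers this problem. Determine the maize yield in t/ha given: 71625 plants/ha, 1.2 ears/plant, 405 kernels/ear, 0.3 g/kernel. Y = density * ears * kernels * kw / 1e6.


Y = density * ears * kernels * kw
  = 71625 * 1.2 * 405 * 0.3 g/ha
  = 10442925 g/ha
  = 10442.93 kg/ha = 10.44 t/ha


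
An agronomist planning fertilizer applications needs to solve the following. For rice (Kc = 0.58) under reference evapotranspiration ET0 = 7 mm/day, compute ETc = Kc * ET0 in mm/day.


ETc = Kc * ET0
    = 0.58 * 7
    = 4.06 mm/day


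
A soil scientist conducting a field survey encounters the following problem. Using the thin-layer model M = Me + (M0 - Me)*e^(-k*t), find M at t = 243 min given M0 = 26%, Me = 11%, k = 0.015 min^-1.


M = Me + (M0 - Me) * e^(-k*t)
  = 11 + (26 - 11) * e^(-0.015*243)
  = 11 + 15 * e^(-3.645)
  = 11 + 15 * 0.02612
  = 11 + 0.3918
  = 11.39%


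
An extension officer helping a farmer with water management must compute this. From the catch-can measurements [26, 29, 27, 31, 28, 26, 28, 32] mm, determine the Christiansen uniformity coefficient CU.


xbar = 227 / 8 = 28.375
sum|xi - xbar| = 13.750
CU = 100 * (1 - 13.750 / (8 * 28.375))
   = 100 * (1 - 0.0606)
   = 93.94%


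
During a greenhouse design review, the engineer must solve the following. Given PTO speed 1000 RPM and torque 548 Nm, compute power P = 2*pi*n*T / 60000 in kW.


P = 2*pi*n*T / 60000
  = 2*pi * 1000 * 548 / 60000
  = 3443185.55 / 60000
  = 57.39 kW


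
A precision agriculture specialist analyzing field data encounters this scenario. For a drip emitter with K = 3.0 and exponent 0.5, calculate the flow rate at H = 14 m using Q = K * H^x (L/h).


Q = K * H^x
  = 3.0 * 14^0.5
  = 3.0 * 3.7417
  = 11.22 L/h


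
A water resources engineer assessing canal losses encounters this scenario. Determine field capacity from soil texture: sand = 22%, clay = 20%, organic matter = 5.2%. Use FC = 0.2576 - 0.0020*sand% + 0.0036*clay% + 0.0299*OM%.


FC = 0.2576 - 0.0020*22 + 0.0036*20 + 0.0299*5.2
   = 0.2576 - 0.0440 + 0.0720 + 0.1555
   = 0.4411


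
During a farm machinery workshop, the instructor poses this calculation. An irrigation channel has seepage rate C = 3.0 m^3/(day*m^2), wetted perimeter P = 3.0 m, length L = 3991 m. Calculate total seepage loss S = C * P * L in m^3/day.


S = C * P * L
  = 3.0 * 3.0 * 3991
  = 35919 m^3/day


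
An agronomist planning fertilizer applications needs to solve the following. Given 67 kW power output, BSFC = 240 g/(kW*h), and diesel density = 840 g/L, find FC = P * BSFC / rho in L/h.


FC = P * BSFC / rho_fuel
   = 67 * 240 / 840
   = 16080 / 840
   = 19.14 L/h


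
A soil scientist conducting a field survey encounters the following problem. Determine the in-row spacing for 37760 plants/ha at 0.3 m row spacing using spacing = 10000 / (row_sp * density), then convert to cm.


spacing = 10000 / (row_sp * density)
        = 10000 / (0.3 * 37760)
        = 10000 / 11328
        = 0.88277 m = 88.28 cm


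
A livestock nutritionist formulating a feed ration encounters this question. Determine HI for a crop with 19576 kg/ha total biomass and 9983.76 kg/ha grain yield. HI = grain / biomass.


HI = grain_yield / biomass
   = 9983.76 / 19576
   = 0.51


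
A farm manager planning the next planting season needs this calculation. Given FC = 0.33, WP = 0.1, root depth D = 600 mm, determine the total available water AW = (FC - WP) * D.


AW = (FC - WP) * D
   = (0.33 - 0.1) * 600
   = 0.23 * 600
   = 138 mm


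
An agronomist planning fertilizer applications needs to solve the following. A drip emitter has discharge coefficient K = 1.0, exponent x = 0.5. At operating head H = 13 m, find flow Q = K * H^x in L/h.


Q = K * H^x
  = 1.0 * 13^0.5
  = 1.0 * 3.6056
  = 3.61 L/h


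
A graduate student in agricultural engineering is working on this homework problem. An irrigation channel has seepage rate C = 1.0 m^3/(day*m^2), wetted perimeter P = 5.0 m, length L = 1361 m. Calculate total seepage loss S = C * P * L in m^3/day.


S = C * P * L
  = 1.0 * 5.0 * 1361
  = 6805 m^3/day


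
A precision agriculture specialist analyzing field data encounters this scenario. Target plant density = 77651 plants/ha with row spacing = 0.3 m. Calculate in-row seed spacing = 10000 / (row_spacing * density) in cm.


spacing = 10000 / (row_sp * density)
        = 10000 / (0.3 * 77651)
        = 10000 / 23295.30
        = 0.42927 m = 42.93 cm


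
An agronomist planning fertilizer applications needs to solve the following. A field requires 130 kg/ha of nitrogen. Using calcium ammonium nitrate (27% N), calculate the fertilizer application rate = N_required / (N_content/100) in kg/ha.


Rate = N_required / (N_content / 100)
     = 130 / (27 / 100)
     = 130 / 0.27
     = 481.48 kg/ha


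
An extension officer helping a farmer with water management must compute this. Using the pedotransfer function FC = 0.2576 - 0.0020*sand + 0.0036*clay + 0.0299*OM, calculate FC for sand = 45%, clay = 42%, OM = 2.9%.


FC = 0.2576 - 0.0020*45 + 0.0036*42 + 0.0299*2.9
   = 0.2576 - 0.0900 + 0.1512 + 0.0867
   = 0.4055


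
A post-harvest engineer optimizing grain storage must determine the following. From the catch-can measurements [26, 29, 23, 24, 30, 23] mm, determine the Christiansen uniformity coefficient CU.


xbar = 155 / 6 = 25.833
sum|xi - xbar| = 15
CU = 100 * (1 - 15 / (6 * 25.833))
   = 100 * (1 - 0.0968)
   = 90.32%


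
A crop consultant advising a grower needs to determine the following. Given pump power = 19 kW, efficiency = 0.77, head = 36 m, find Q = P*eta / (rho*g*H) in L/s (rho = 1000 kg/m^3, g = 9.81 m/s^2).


Q = (P * 1000 * eta) / (rho * g * H)
  = (19 * 1000 * 0.77) / (1000 * 9.81 * 36)
  = 14630 / 353160
  = 0.04143 m^3/s = 41.43 L/s


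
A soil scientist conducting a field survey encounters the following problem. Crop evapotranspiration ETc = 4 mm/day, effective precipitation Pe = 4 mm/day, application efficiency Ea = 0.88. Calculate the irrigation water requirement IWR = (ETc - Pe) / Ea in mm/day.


IWR = (ETc - Pe) / Ea
    = (4 - 4) / 0.88
    = 0 / 0.88
    = 0 mm/day


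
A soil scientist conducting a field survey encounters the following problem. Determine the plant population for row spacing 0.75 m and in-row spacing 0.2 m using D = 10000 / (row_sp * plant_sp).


D = 10000 / (row_sp * plant_sp)
  = 10000 / (0.75 * 0.2)
  = 10000 / 0.1500
  = 66666.67 plants/ha


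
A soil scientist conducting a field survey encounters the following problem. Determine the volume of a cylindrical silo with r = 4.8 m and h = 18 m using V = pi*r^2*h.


V = pi * r^2 * h
  = pi * 4.8^2 * 18
  = pi * 23.04 * 18
  = 1302.88 m^3


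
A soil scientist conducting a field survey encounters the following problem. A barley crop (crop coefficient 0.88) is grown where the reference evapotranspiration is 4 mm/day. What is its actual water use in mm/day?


ETc = Kc * ET0
    = 0.88 * 4
    = 3.52 mm/day


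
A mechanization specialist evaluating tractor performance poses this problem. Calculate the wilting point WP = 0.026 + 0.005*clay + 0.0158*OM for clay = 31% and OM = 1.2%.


WP = 0.026 + 0.005*31 + 0.0158*1.2
   = 0.026 + 0.1550 + 0.0190
   = 0.2000


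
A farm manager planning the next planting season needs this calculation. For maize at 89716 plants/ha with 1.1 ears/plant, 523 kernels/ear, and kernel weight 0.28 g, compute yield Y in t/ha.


Y = density * ears * kernels * kw
  = 89716 * 1.1 * 523 * 0.28 g/ha
  = 14451812.14 g/ha
  = 14451.81 kg/ha = 14.45 t/ha


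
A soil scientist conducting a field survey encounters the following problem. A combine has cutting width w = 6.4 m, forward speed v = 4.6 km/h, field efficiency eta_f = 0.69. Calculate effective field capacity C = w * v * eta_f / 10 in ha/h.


C = w * v * eta_f / 10
  = 6.4 * 4.6 * 0.69 / 10
  = 20.31 / 10
  = 2.03 ha/h


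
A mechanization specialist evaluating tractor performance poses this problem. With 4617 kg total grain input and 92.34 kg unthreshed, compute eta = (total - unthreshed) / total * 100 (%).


eta = (total - unthreshed) / total * 100
    = (4617 - 92.34) / 4617 * 100
    = 4524.66 / 4617 * 100
    = 98%


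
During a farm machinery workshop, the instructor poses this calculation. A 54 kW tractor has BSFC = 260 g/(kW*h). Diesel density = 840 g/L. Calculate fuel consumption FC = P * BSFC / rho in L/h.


FC = P * BSFC / rho_fuel
   = 54 * 260 / 840
   = 14040 / 840
   = 16.71 L/h


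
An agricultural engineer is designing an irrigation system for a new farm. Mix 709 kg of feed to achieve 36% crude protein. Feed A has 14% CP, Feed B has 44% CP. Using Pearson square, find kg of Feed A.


parts_A = CP_b - target = 44 - 36 = 8
parts_B = target - CP_a = 36 - 14 = 22
total_parts = 8 + 22 = 30
Feed A = 709 * 8 / 30 = 189.07 kg
Feed B = 709 * 22 / 30 = 519.93 kg

189.07 kg
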